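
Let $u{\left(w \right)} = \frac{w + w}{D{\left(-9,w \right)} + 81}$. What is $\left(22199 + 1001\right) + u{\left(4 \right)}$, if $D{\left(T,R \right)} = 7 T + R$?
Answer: $\frac{255204}{11} \approx 23200.0$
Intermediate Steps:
$D{\left(T,R \right)} = R + 7 T$
$u{\left(w \right)} = \frac{2 w}{18 + w}$ ($u{\left(w \right)} = \frac{w + w}{\left(w + 7 \left(-9\right)\right) + 81} = \frac{2 w}{\left(w - 63\right) + 81} = \frac{2 w}{\left(-63 + w\right) + 81} = \frac{2 w}{18 + w}$)
$\left(22199 + 1001\right) + u{\left(4 \right)} = \left(22199 + 1001\right) + 2 \cdot 4 \frac{1}{18 + 4} = 23200 + 2 \cdot 4 \cdot \frac{1}{22} = 23200 + \frac{4}{11} = \frac{255204}{11}$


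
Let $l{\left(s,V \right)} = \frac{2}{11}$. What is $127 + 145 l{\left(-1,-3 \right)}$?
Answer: $\frac{1687}{11} \approx 153.36$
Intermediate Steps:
$l{\left(s,V \right)} = \frac{2}{11}$ ($l{\left(s,V \right)} = 2 \cdot \frac{1}{11} = \frac{2}{11}$)
$127 + 145 l{\left(-1,-3 \right)} = 127 + 145 \cdot \frac{2}{11} = 127 + \frac{290}{11} = \frac{1687}{11}$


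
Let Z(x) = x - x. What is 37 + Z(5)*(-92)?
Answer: 37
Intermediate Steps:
Z(x) = 0
37 + Z(5)*(-92) = 37 + 0*(-92) = 37 + 0 = 37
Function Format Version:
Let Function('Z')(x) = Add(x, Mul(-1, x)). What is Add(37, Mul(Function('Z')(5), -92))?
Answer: 37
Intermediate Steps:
Function('Z')(x) = 0
Add(37, Mul(Function('Z')(5), -92)) = Add(37, Mul(0, -92)) = Add(37, 0) = 37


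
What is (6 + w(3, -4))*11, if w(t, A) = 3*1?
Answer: 99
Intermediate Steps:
w(t, A) = 3
(6 + w(3, -4))*11 = (6 + 3)*11 = 9*11 = 99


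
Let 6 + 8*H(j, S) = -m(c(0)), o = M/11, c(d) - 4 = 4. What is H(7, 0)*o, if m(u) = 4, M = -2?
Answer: 5/22 ≈ 0.22727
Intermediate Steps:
c(d) = 8 (c(d) = 4 + 4 = 8)
o = -2/11 ≈ -0.18182
H(j, S) = -5/4 (H(j, S) = -¾ + (-1*4)/8 = -¾ + (⅛)*(-4) = -¾ - ½ = -5/4)
H(7, 0)*o = -5/4*(-2/11) = 5/22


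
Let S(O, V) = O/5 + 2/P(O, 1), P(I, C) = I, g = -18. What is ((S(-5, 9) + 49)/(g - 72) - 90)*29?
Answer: -590701/225 ≈ -2625.3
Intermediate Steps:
S(O, V) = 2/O + O/5 (S(O, V) = O/5 + 2/O = 2/O + O/5)
((S(-5, 9) + 49)/(g - 72) - 90)*29 = (((2/(-5) + (⅕)*(-5)) + 49)/(-18 - 72) - 90)*29 = (((2*(-⅕) - 1) + 49)/(-90) - 90)*29 = (((-⅖ - 1) + 49)*(-1/90) - 90)*29 = ((-7/5 + 49)*(-1/90) - 90)*29 = ((238/5)*(-1/90) - 90)*29 = (-119/225 - 90)*29 = -20369/225*29 = -590701/225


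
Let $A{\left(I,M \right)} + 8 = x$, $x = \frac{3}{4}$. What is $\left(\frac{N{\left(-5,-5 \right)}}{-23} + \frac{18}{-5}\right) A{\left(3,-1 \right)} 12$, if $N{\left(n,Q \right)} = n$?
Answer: $\frac{33843}{115} \approx 294.29$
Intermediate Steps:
$x = \frac{3}{4}$ ($x = 3 \cdot \frac{1}{4} = \frac{3}{4} \approx 0.75$)
$A{\left(I,M \right)} = - \frac{29}{4}$ ($A{\left(I,M \right)} = -8 + \frac{3}{4} = - \frac{29}{4}$)
$\left(\frac{N{\left(-5,-5 \right)}}{-23} + \frac{18}{-5}\right) A{\left(3,-1 \right)} 12 = \left(- \frac{5}{-23} + \frac{18}{-5}\right) \left(- \frac{29}{4}\right) 12 = \left(\left(-5\right) \left(- \frac{1}{23}\right) + 18 \left(- \frac{1}{5}\right)\right) \left(- \frac{29}{4}\right) 12 = \left(\frac{5}{23} - \frac{18}{5}\right) \left(- \frac{29}{4}\right) 12 = \left(- \frac{389}{115}\right) \left(- \frac{29}{4}\right) 12 = \frac{11281}{460} \cdot 12 = \frac{33843}{115}$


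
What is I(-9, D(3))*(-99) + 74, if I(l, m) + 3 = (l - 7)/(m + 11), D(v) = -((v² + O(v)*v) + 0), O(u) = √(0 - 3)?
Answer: 14669/31 + 4752*I*√3/31 ≈ 473.19 + 265.51*I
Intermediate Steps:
O(u) = I*√3 (O(u) = √(-3) = I*√3)
D(v) = -v² - I*v*√3 (D(v) = -((v² + (I*√3)*v) + 0) = -((v² + I*v*√3) + 0) = -(v² + I*v*√3) = -v² - I*v*√3)
I(l, m) = -3 + (-7 + l)/(11 + m) (I(l, m) = -3 + (l - 7)/(m + 11) = -3 + (-7 + l)/(11 + m))
I(-9, D(3))*(-99) + 74 = ((-40 - 9 - (-3)*3*(3 + I*√3))/(11 - 1*3*(3 + I*√3)))*(-99) + 74 = ((-40 - 9 - 3*(-9 - 3*I*√3))/(11 + (-9 - 3*I*√3)))*(-99) + 74 = ((-40 - 9 + (27 + 9*I*√3))/(2 - 3*I*√3))*(-99) + 74 = ((-22 + 9*I*√3)/(2 - 3*I*√3))*(-99) + 74 = -99*(-22 + 9*I*√3)/(2 - 3*I*√3) + 74 = 74 - 99*(-22 + 9*I*√3)/(2 - 3*I*√3)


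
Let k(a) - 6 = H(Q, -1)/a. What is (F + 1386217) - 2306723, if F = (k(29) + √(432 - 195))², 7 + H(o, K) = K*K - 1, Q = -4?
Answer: -773918340/841 + 334*√237/29 ≈ -9.2006e+5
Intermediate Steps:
H(o, K) = -8 + K² (H(o, K) = -7 + (K*K - 1) = -7 + (K² - 1) = -7 + (-1 + K²) = -8 + K²)
k(a) = 6 - 7/a (k(a) = 6 + (-8 + (-1)²)/a = 6 + (-8 + 1)/a = 6 - 7/a)
F = (167/29 + √237)² (F = ((6 - 7/29) + √(432 - 195))² = ((6 - 7*1/29) + √237)² = ((6 - 7/29) + √237)² = (167/29 + √237)² ≈ 447.47)
(F + 1386217) - 2306723 = ((227206/841 + 334*√237/29) + 1386217) - 2306723 = (1166035703/841 + 334*√237/29) - 2306723 = -773918340/841 + 334*√237/29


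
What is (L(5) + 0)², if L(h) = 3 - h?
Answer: 4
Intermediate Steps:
(L(5) + 0)² = ((3 - 1*5) + 0)² = ((3 - 5) + 0)² = (-2 + 0)² = (-2)² = 4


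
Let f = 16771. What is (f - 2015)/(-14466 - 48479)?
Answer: -14756/62945 ≈ -0.23443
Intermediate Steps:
(f - 2015)/(-14466 - 48479) = (16771 - 2015)/(-14466 - 48479) = 14756/(-62945) = 14756*(-1/62945) = -14756/62945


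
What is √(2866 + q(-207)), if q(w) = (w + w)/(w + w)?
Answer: √2867 ≈ 53.544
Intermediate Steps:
q(w) = 1 (q(w) = (2*w)/((2*w)) = (2*w)*(1/(2*w)) = 1)
√(2866 + q(-207)) = √(2866 + 1) = √2867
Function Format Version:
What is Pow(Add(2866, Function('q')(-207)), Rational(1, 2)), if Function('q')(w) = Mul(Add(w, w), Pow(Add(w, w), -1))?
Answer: Pow(2867, Rational(1, 2)) ≈ 53.544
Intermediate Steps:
Function('q')(w) = 1 (Function('q')(w) = Mul(Mul(2, w), Pow(Mul(2, w), -1)) = Mul(Mul(2, w), Mul(Rational(1, 2), Pow(w, -1))) = 1)
Pow(Add(2866, Function('q')(-207)), Rational(1, 2)) = Pow(Add(2866, 1), Rational(1, 2)) = Pow(2867, Rational(1, 2))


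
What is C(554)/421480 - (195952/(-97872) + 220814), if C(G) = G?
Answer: -284647989588931/1289096580 ≈ -2.2081e+5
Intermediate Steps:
C(554)/421480 - (195952/(-97872) + 220814) = 554/421480 - (195952/(-97872) + 220814) = 554*(1/421480) - (195952*(-1/97872) + 220814) = 277/210740 - (-12247/6117 + 220814) = 277/210740 - 1*1350706991/6117 = 277/210740 - 1350706991/6117 = -284647989588931/1289096580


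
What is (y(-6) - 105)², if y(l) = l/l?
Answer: 10816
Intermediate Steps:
y(l) = 1
(y(-6) - 105)² = (1 - 105)² = (-104)² = 10816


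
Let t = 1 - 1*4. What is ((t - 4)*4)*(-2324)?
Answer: 65072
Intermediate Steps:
t = -3 (t = 1 - 4 = -3)
((t - 4)*4)*(-2324) = ((-3 - 4)*4)*(-2324) = -7*4*(-2324) = -28*(-2324) = 65072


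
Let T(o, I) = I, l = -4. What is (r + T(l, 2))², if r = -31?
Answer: 841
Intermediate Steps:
(r + T(l, 2))² = (-31 + 2)² = (-29)² = 841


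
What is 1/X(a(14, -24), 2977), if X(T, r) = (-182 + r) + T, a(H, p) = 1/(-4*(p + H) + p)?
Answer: 16/44721 ≈ 0.00035777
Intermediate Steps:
a(H, p) = 1/(-4*H - 3*p) (a(H, p) = 1/(-4*(H + p) + p) = 1/((-4*H - 4*p) + p) = 1/(-4*H - 3*p))
X(T, r) = -182 + T + r
1/X(a(14, -24), 2977) = 1/(-182 - 1/(3*(-24) + 4*14) + 2977) = 1/(-182 - 1/(-72 + 56) + 2977) = 1/(-182 - 1/(-16) + 2977) = 1/(-182 - 1*(-1/16) + 2977) = 1/(-182 + 1/16 + 2977) = 1/(44721/16) = 16/44721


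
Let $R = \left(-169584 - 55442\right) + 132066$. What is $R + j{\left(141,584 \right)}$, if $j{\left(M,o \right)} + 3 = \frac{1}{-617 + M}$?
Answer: $- \frac{44250389}{476} \approx -92963.0$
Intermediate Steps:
$j{\left(M,o \right)} = -3 + \frac{1}{-617 + M}$
$R = -92960$ ($R = -225026 + 132066 = -92960$)
$R + j{\left(141,584 \right)} = -92960 + \frac{1852 - 423}{-617 + 141} = -92960 + \frac{1852 - 423}{-476} = -92960 - \frac{1429}{476} = - \frac{44250389}{476}$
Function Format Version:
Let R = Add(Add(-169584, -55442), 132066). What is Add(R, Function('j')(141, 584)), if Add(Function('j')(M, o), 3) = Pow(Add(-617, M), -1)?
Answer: Rational(-44250389, 476) ≈ -92963.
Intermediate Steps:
Function('j')(M, o) = Add(-3, Pow(Add(-617, M), -1))
R = -92960 (R = Add(-225026, 132066) = -92960)
Add(R, Function('j')(141, 584)) = Add(-92960, Mul(Pow(Add(-617, 141), -1), Add(1852, Mul(-3, 141)))) = Add(-92960, Mul(Pow(-476, -1), Add(1852, -423))) = Add(-92960, Mul(Rational(-1, 476), 1429)) = Add(-92960, Rational(-1429, 476)) = Rational(-44250389, 476)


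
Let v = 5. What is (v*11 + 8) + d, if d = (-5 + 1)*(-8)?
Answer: 95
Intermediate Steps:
d = 32 (d = -4*(-8) = 32)
(v*11 + 8) + d = (5*11 + 8) + 32 = (55 + 8) + 32 = 63 + 32 = 95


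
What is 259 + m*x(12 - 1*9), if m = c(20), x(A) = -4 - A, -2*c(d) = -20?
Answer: 189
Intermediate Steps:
c(d) = 10 (c(d) = -1/2*(-20) = 10)
m = 10
259 + m*x(12 - 1*9) = 259 + 10*(-4 - (12 - 1*9)) = 259 + 10*(-4 - (12 - 9)) = 259 + 10*(-4 - 1*3) = 259 + 10*(-4 - 3) = 259 + 10*(-7) = 259 - 70 = 189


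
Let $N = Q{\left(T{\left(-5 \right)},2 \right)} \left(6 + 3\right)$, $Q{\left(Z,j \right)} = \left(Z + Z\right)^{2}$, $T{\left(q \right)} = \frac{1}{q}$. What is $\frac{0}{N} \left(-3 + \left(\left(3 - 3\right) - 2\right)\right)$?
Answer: $0$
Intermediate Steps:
$Q{\left(Z,j \right)} = 4 Z^{2}$ ($Q{\left(Z,j \right)} = \left(2 Z\right)^{2} = 4 Z^{2}$)
$N = \frac{36}{25}$ ($N = 4 \left(\frac{1}{-5}\right)^{2} \left(6 + 3\right) = 4 \left(- \frac{1}{5}\right)^{2} \cdot 9 = 4 \cdot \frac{1}{25} \cdot 9 = \frac{4}{25} \cdot 9 = \frac{36}{25} \approx 1.44$)
$\frac{0}{N} \left(-3 + \left(\left(3 - 3\right) - 2\right)\right) = \frac{0}{\frac{36}{25}} \left(-3 + \left(\left(3 - 3\right) - 2\right)\right) = 0 \cdot \frac{25}{36} \left(-3 + \left(0 - 2\right)\right) = 0 \left(-3 - 2\right) = 0 \left(-5\right) = 0$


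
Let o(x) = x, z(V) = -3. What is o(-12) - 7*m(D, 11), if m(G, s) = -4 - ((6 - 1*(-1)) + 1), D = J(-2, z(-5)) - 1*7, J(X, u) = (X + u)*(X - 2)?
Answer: 72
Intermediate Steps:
J(X, u) = (-2 + X)*(X + u) (J(X, u) = (X + u)*(-2 + X) = (-2 + X)*(X + u))
D = 13 (D = ((-2)**2 - 2*(-2) - 2*(-3) - 2*(-3)) - 1*7 = (4 + 4 + 6 + 6) - 7 = 20 - 7 = 13)
m(G, s) = -12 (m(G, s) = -4 - ((6 + 1) + 1) = -4 - (7 + 1) = -4 - 1*8 = -4 - 8 = -12)
o(-12) - 7*m(D, 11) = -12 - 7*(-12) = -12 + 84 = 72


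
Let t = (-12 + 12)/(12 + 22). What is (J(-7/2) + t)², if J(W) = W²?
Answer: 2401/16 ≈ 150.06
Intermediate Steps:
t = 0 (t = 0/34 = 0*(1/34) = 0)
(J(-7/2) + t)² = ((-7/2)² + 0)² = (49/4 + 0)² = (49/4)² = 2401/16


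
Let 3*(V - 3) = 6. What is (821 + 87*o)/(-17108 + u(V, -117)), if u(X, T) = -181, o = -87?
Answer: 6748/17289 ≈ 0.39031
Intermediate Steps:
V = 5 (V = 3 + (1/3)*6 = 3 + 2 = 5)
(821 + 87*o)/(-17108 + u(V, -117)) = (821 + 87*(-87))/(-17108 - 181) = (821 - 7569)/(-17289) = -6748*(-1/17289) = 6748/17289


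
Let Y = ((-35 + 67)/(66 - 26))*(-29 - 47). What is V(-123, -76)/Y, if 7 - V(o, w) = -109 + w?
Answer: -60/19 ≈ -3.1579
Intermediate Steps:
V(o, w) = 116 - w (V(o, w) = 7 - (-109 + w) = 7 + (109 - w) = 116 - w)
Y = -304/5 (Y = (32/40)*(-76) = (32*(1/40))*(-76) = (⅘)*(-76) = -304/5 ≈ -60.800)
V(-123, -76)/Y = (116 - 1*(-76))/(-304/5) = (116 + 76)*(-5/304) = 192*(-5/304) = -60/19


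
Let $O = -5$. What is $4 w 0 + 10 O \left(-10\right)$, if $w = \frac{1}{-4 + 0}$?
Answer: $500$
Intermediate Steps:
$w = - \frac{1}{4}$ ($w = \frac{1}{-4} = - \frac{1}{4} \approx -0.25$)
$4 w 0 + 10 O \left(-10\right) = 4 \left(- \frac{1}{4}\right) 0 + 10 \left(\left(-5\right) \left(-10\right)\right) = \left(-1\right) 0 + 10 \cdot 50 = 0 + 500 = 500$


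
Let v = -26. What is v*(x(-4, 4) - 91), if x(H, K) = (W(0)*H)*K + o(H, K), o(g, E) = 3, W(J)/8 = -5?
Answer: -14352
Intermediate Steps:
W(J) = -40 (W(J) = 8*(-5) = -40)
x(H, K) = 3 - 40*H*K (x(H, K) = (-40*H)*K + 3 = -40*H*K + 3 = 3 - 40*H*K)
v*(x(-4, 4) - 91) = -26*((3 - 40*(-4)*4) - 91) = -26*((3 + 640) - 91) = -26*(643 - 91) = -26*552 = -14352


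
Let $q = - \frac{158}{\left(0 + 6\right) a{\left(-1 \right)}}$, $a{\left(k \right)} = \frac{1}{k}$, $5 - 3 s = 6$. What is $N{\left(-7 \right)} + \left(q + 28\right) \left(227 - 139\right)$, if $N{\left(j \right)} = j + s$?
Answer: $4774$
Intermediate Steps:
$s = - \frac{1}{3}$ ($s = \frac{5}{3} - 2 = - \frac{1}{3} \approx -0.33333$)
$q = \frac{79}{3}$ ($q = - \frac{158}{\left(0 + 6\right) \frac{1}{-1}} = - \frac{158}{6 \left(-1\right)} = - \frac{158}{-6} = \left(-158\right) \left(- \frac{1}{6}\right) = \frac{79}{3} \approx 26.333$)
$N{\left(j \right)} = - \frac{1}{3} + j$ ($N{\left(j \right)} = j - \frac{1}{3} = - \frac{1}{3} + j$)
$N{\left(-7 \right)} + \left(q + 28\right) \left(227 - 139\right) = \left(- \frac{1}{3} - 7\right) + \left(\frac{79}{3} + 28\right) \left(227 - 139\right) = - \frac{22}{3} + \frac{163}{3} \cdot 88 = - \frac{22}{3} + \frac{14344}{3} = 4774$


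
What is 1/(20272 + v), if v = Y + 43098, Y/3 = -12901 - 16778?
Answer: -1/25667 ≈ -3.8961e-5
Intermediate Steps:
Y = -89037 (Y = 3*(-12901 - 16778) = 3*(-29679) = -89037)
v = -45939 (v = -89037 + 43098 = -45939)
1/(20272 + v) = 1/(20272 - 45939) = 1/(-25667) = -1/25667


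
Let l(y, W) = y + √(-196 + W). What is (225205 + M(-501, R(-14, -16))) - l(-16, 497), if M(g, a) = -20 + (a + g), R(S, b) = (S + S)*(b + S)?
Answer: 225540 - √301 ≈ 2.2552e+5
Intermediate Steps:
R(S, b) = 2*S*(S + b) (R(S, b) = (2*S)*(S + b) = 2*S*(S + b))
M(g, a) = -20 + a + g
(225205 + M(-501, R(-14, -16))) - l(-16, 497) = (225205 + (-20 + 2*(-14)*(-14 - 16) - 501)) - (-16 + √(-196 + 497)) = (225205 + (-20 + 2*(-14)*(-30) - 501)) - (-16 + √301) = (225205 + (-20 + 840 - 501)) + (16 - √301) = (225205 + 319) + (16 - √301) = 225524 + (16 - √301) = 225540 - √301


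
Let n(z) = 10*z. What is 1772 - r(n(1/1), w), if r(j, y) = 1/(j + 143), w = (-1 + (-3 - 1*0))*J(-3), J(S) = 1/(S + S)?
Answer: 271115/153 ≈ 1772.0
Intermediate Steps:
J(S) = 1/(2*S)
w = ⅔ (w = (-1 + (-3 - 1*0))*((½)/(-3)) = (-1 + (-3 + 0))*((½)*(-⅓)) = (-1 - 3)*(-⅙) = -4*(-⅙) = ⅔ ≈ 0.66667)
r(j, y) = 1/(143 + j)
1772 - r(n(1/1), w) = 1772 - 1/(143 + 10/1) = 1772 - 1/(143 + 10*1) = 1772 - 1/(143 + 10) = 1772 - 1/153 = 271115/153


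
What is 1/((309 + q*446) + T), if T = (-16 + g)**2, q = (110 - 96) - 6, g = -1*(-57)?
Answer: 1/5558 ≈ 0.00017992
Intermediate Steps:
g = 57
q = 8 (q = 14 - 6 = 8)
T = 1681 (T = (-16 + 57)**2 = 41**2 = 1681)
1/((309 + q*446) + T) = 1/((309 + 8*446) + 1681) = 1/((309 + 3568) + 1681) = 1/(3877 + 1681) = 1/5558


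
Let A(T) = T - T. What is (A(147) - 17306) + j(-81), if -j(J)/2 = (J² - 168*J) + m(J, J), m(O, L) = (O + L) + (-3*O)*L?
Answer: -17954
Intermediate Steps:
m(O, L) = L + O - 3*L*O (m(O, L) = (L + O) - 3*L*O = L + O - 3*L*O)
A(T) = 0
j(J) = 4*J² + 332*J (j(J) = -2*((J² - 168*J) + (J + J - 3*J*J)) = -2*((J² - 168*J) + (J + J - 3*J²)) = -2*((J² - 168*J) + (-3*J² + 2*J)) = -2*(-166*J - 2*J²) = 4*J² + 332*J)
(A(147) - 17306) + j(-81) = (0 - 17306) + 4*(-81)*(83 - 81) = -17306 + 4*(-81)*2 = -17306 - 648 = -17954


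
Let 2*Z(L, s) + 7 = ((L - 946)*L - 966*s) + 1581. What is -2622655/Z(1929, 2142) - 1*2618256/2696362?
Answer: 6847254524062/231066089771 ≈ 29.633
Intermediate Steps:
Z(L, s) = 787 - 483*s + L*(-946 + L)/2 (Z(L, s) = -7/2 + (((L - 946)*L - 966*s) + 1581)/2 = -7/2 + (((-946 + L)*L - 966*s) + 1581)/2 = -7/2 + ((L*(-946 + L) - 966*s) + 1581)/2 = -7/2 + ((-966*s + L*(-946 + L)) + 1581)/2 = -7/2 + (1581 - 966*s + L*(-946 + L))/2 = -7/2 + (1581/2 - 483*s + L*(-946 + L)/2) = 787 - 483*s + L*(-946 + L)/2)
-2622655/Z(1929, 2142) - 1*2618256/2696362 = -2622655/(787 + (½)*1929² - 483*2142 - 473*1929) - 1*2618256/2696362 = -2622655/(787 + (½)*3721041 - 1034586 - 912417) - 2618256*1/2696362 = -2622655/(787 + 3721041/2 - 1034586 - 912417) - 1309128/1348181 = -2622655/(-171391/2) - 1309128/1348181 = -2622655*(-2/171391) - 1309128/1348181 = 5245310/171391 - 1309128/1348181 = 6847254524062/231066089771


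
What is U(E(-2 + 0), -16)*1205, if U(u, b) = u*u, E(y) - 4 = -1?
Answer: 10845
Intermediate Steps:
E(y) = 3 (E(y) = 4 - 1 = 3)
U(u, b) = u**2
U(E(-2 + 0), -16)*1205 = 3**2*1205 = 9*1205 = 10845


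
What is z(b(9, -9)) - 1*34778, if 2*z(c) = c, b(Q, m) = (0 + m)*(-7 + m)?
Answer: -34706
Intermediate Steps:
b(Q, m) = m*(-7 + m)
z(c) = c/2
z(b(9, -9)) - 1*34778 = (-9*(-7 - 9))/2 - 1*34778 = (-9*(-16))/2 - 34778 = (½)*144 - 34778 = 72 - 34778 = -34706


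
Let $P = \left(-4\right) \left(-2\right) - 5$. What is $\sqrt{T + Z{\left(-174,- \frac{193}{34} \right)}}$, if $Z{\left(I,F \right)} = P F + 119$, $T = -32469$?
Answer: $\frac{i \sqrt{37416286}}{34} \approx 179.91 i$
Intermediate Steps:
$P = 3$ ($P = 8 - 5 = 3$)
$Z{\left(I,F \right)} = 119 + 3 F$ ($Z{\left(I,F \right)} = 3 F + 119 = 119 + 3 F$)
$\sqrt{T + Z{\left(-174,- \frac{193}{34} \right)}} = \sqrt{-32469 + \left(119 + 3 \left(- \frac{193}{34}\right)\right)} = \sqrt{-32469 + \left(119 - \frac{579}{34}\right)} = \sqrt{-32469 + \frac{3467}{34}} = \sqrt{- \frac{1100479}{34}} = \frac{i \sqrt{37416286}}{34}$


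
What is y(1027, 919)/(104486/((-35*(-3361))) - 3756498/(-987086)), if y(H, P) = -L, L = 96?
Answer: -5573561357280/272516155013 ≈ -20.452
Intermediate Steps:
y(H, P) = -96 (y(H, P) = -1*96 = -96)
y(1027, 919)/(104486/((-35*(-3361))) - 3756498/(-987086)) = -96/(104486/((-35*(-3361))) - 3756498/(-987086)) = -96/(104486/117635 - 3756498*(-1/987086)) = -96/(104486*(1/117635) + 1878249/493543) = -96/(104486/117635 + 1878249/493543) = -96/272516155013/58057930805 = -96*58057930805/272516155013 = -5573561357280/272516155013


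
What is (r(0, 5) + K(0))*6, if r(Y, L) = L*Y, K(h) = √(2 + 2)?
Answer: 12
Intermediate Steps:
K(h) = 2 (K(h) = √4 = 2)
(r(0, 5) + K(0))*6 = (5*0 + 2)*6 = (0 + 2)*6 = 2*6 = 12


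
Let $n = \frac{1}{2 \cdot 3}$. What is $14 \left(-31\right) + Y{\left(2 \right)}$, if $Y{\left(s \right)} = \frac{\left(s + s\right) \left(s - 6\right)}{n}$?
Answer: $-530$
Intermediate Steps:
$n = \frac{1}{6} \approx 0.16667$
$Y{\left(s \right)} = 12 s \left(-6 + s\right)$ ($Y{\left(s \right)} = \left(s + s\right) \left(s - 6\right) \frac{1}{\frac{1}{6}} = 2 s \left(-6 + s\right) 6 = 12 s \left(-6 + s\right)$)
$14 \left(-31\right) + Y{\left(2 \right)} = 14 \left(-31\right) + 12 \cdot 2 \left(-6 + 2\right) = -434 + 12 \cdot 2 \left(-4\right) = -434 - 96 = -530$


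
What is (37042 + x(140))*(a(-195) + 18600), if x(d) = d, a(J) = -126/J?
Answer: 44954599644/65 ≈ 6.9161e+8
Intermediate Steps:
(37042 + x(140))*(a(-195) + 18600) = (37042 + 140)*(-126/(-195) + 18600) = 37182*(-126*(-1/195) + 18600) = 37182*(42/65 + 18600) = 37182*(1209042/65) = 44954599644/65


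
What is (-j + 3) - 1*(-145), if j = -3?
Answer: 151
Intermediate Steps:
(-j + 3) - 1*(-145) = (-1*(-3) + 3) - 1*(-145) = (3 + 3) + 145 = 6 + 145 = 151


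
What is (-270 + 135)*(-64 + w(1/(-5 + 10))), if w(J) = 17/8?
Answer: 66825/8 ≈ 8353.1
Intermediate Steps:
w(J) = 17/8 (w(J) = 17*(⅛) = 17/8)
(-270 + 135)*(-64 + w(1/(-5 + 10))) = (-270 + 135)*(-64 + 17/8) = -135*(-495/8) = 66825/8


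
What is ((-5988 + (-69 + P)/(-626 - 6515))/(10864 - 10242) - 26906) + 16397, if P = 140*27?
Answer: -46720610337/4441702 ≈ -10519.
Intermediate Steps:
P = 3780
((-5988 + (-69 + P)/(-626 - 6515))/(10864 - 10242) - 26906) + 16397 = ((-5988 + (-69 + 3780)/(-626 - 6515))/(10864 - 10242) - 26906) + 16397 = ((-5988 + 3711/(-7141))/622 - 26906) + 16397 = ((-5988 + 3711*(-1/7141))*(1/622) - 26906) + 16397 = ((-5988 - 3711/7141)*(1/622) - 26906) + 16397 = (-42764019/7141*1/622 - 26906) + 16397 = (-42764019/4441702 - 26906) + 16397 = -119551198031/4441702 + 16397 = -46720610337/4441702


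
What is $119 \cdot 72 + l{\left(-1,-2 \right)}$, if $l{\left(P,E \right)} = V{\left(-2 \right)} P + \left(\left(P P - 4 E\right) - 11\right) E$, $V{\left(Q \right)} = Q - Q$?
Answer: $8572$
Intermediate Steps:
$V{\left(Q \right)} = 0$
$l{\left(P,E \right)} = E \left(-11 + P^{2} - 4 E\right)$ ($l{\left(P,E \right)} = 0 P + \left(\left(P P - 4 E\right) - 11\right) E = 0 + \left(\left(P^{2} - 4 E\right) - 11\right) E = 0 + \left(-11 + P^{2} - 4 E\right) E = 0 + E \left(-11 + P^{2} - 4 E\right) = E \left(-11 + P^{2} - 4 E\right)$)
$119 \cdot 72 + l{\left(-1,-2 \right)} = 119 \cdot 72 - 2 \left(-11 + \left(-1\right)^{2} - -8\right) = 8568 - 2 \left(-11 + 1 + 8\right) = 8568 - -4 = 8568 + 4 = 8572$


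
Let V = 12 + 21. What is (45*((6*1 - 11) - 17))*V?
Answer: -32670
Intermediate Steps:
V = 33
(45*((6*1 - 11) - 17))*V = (45*((6*1 - 11) - 17))*33 = (45*((6 - 11) - 17))*33 = (45*(-5 - 17))*33 = (45*(-22))*33 = -990*33 = -32670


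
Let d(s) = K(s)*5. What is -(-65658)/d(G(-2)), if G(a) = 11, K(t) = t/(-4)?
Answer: -262632/55 ≈ -4775.1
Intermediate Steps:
K(t) = -t/4 (K(t) = t*(-¼) = -t/4)
d(s) = -5*s/4 (d(s) = -s/4*5 = -5*s/4)
-(-65658)/d(G(-2)) = -(-65658)/((-5/4*11)) = -(-65658)/(-55/4) = -(-65658)*(-4)/55 = -1*262632/55 = -262632/55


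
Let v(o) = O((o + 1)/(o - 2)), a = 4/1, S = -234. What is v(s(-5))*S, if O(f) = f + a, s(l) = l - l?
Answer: -819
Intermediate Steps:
s(l) = 0
a = 4 (a = 4*1 = 4)
O(f) = 4 + f (O(f) = f + 4 = 4 + f)
v(o) = 4 + (1 + o)/(-2 + o) (v(o) = 4 + (o + 1)/(o - 2) = 4 + (1 + o)/(-2 + o))
v(s(-5))*S = ((-7 + 5*0)/(-2 + 0))*(-234) = ((-7 + 0)/(-2))*(-234) = -1/2*(-7)*(-234) = (7/2)*(-234) = -819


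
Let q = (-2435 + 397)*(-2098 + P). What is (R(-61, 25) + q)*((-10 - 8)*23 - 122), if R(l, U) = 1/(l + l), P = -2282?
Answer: -291858881972/61 ≈ -4.7846e+9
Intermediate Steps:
q = 8926440 (q = (-2435 + 397)*(-2098 - 2282) = -2038*(-4380) = 8926440)
R(l, U) = 1/(2*l)
(R(-61, 25) + q)*((-10 - 8)*23 - 122) = ((½)/(-61) + 8926440)*((-10 - 8)*23 - 122) = ((½)*(-1/61) + 8926440)*(-18*23 - 122) = (-1/122 + 8926440)*(-414 - 122) = (1089025679/122)*(-536) = -291858881972/61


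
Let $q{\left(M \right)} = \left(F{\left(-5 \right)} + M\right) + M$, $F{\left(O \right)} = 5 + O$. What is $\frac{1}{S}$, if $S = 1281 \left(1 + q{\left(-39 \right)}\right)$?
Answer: $- \frac{1}{98637} \approx -1.0138 \cdot 10^{-5}$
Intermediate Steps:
$q{\left(M \right)} = 2 M$ ($q{\left(M \right)} = \left(\left(5 - 5\right) + M\right) + M = \left(0 + M\right) + M = M + M = 2 M$)
$S = -98637$ ($S = 1281 \left(1 + 2 \left(-39\right)\right) = 1281 \left(1 - 78\right) = 1281 \left(-77\right) = -98637$)
$\frac{1}{S} = \frac{1}{-98637} = - \frac{1}{98637}$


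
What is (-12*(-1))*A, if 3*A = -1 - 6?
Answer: -28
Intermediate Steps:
A = -7/3 (A = (-1 - 6)/3 = (⅓)*(-7) = -7/3 ≈ -2.3333)
(-12*(-1))*A = -12*(-1)*(-7/3) = 12*(-7/3) = -28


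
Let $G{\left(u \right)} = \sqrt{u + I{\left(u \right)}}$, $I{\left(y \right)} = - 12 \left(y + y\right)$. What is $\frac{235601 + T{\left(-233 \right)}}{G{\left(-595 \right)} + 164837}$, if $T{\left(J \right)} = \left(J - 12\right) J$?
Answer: $\frac{24122741091}{13585611442} - \frac{146343 \sqrt{13685}}{13585611442} \approx 1.7743$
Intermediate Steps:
$I{\left(y \right)} = - 24 y$ ($I{\left(y \right)} = - 12 \cdot 2 y = - 24 y$)
$G{\left(u \right)} = \sqrt{23} \sqrt{- u}$ ($G{\left(u \right)} = \sqrt{u - 24 u} = \sqrt{- 23 u} = \sqrt{23} \sqrt{- u}$)
$T{\left(J \right)} = J \left(-12 + J\right)$ ($T{\left(J \right)} = \left(-12 + J\right) J = J \left(-12 + J\right)$)
$\frac{235601 + T{\left(-233 \right)}}{G{\left(-595 \right)} + 164837} = \frac{235601 - 233 \left(-12 - 233\right)}{\sqrt{23} \sqrt{\left(-1\right) \left(-595\right)} + 164837} = \frac{235601 - -57085}{\sqrt{23} \sqrt{595} + 164837} = \frac{235601 + 57085}{\sqrt{13685} + 164837} = \frac{292686}{164837 + \sqrt{13685}}$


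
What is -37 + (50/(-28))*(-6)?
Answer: -184/7 ≈ -26.286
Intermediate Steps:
-37 + (50/(-28))*(-6) = -37 + (50*(-1/28))*(-6) = -37 - 25/14*(-6) = -37 + 75/7 = -184/7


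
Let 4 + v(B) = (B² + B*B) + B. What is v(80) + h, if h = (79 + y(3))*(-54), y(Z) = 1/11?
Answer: 94656/11 ≈ 8605.1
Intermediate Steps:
y(Z) = 1/11 (y(Z) = 1*(1/11) = 1/11)
h = -46980/11 (h = (79 + 1/11)*(-54) = (870/11)*(-54) = -46980/11 ≈ -4270.9)
v(B) = -4 + B + 2*B² (v(B) = -4 + ((B² + B*B) + B) = -4 + ((B² + B²) + B) = -4 + (2*B² + B) = -4 + (B + 2*B²) = -4 + B + 2*B²)
v(80) + h = (-4 + 80 + 2*80²) - 46980/11 = (-4 + 80 + 2*6400) - 46980/11 = (-4 + 80 + 12800) - 46980/11 = 12876 - 46980/11 = 94656/11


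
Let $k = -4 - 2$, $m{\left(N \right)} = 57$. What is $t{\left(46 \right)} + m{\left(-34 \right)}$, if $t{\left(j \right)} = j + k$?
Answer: $97$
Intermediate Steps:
$k = -6$
$t{\left(j \right)} = -6 + j$ ($t{\left(j \right)} = j - 6 = -6 + j$)
$t{\left(46 \right)} + m{\left(-34 \right)} = \left(-6 + 46\right) + 57 = 40 + 57 = 97$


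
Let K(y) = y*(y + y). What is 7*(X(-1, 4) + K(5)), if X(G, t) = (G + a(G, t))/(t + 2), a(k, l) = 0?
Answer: 2093/6 ≈ 348.83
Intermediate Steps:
K(y) = 2*y² (K(y) = y*(2*y) = 2*y²)
X(G, t) = G/(2 + t) (X(G, t) = (G + 0)/(t + 2) = G/(2 + t))
7*(X(-1, 4) + K(5)) = 7*(-1/(2 + 4) + 2*5²) = 7*(-1/6 + 2*25) = 7*(-1*⅙ + 50) = 7*(-⅙ + 50) = 7*(299/6) = 2093/6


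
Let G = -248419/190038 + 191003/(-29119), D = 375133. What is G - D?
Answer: -2075923211588401/5533716522 ≈ -3.7514e+5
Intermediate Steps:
G = -43531540975/5533716522 (G = -248419*1/190038 + 191003*(-1/29119) = -248419/190038 - 191003/29119 = -43531540975/5533716522 ≈ -7.8666)
G - D = -43531540975/5533716522 - 1*375133 = -43531540975/5533716522 - 375133 = -2075923211588401/5533716522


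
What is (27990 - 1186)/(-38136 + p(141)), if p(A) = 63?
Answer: -26804/38073 ≈ -0.70402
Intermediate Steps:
(27990 - 1186)/(-38136 + p(141)) = (27990 - 1186)/(-38136 + 63) = 26804/(-38073) = 26804*(-1/38073) = -26804/38073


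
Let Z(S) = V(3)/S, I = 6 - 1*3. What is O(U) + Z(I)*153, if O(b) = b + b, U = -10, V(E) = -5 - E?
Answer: -428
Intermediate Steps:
I = 3 (I = 6 - 3 = 3)
O(b) = 2*b
Z(S) = -8/S (Z(S) = (-5 - 1*3)/S = (-5 - 3)/S = -8/S)
O(U) + Z(I)*153 = 2*(-10) - 8/3*153 = -20 - 8*⅓*153 = -20 - 8/3*153 = -20 - 408 = -428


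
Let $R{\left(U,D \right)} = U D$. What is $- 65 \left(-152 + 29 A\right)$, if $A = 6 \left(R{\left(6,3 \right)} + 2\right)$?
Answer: $-216320$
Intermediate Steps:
$R{\left(U,D \right)} = D U$
$A = 120$ ($A = 6 \left(3 \cdot 6 + 2\right) = 6 \left(18 + 2\right) = 6 \cdot 20 = 120$)
$- 65 \left(-152 + 29 A\right) = - 65 \left(-152 + 29 \cdot 120\right) = - 65 \left(-152 + 3480\right) = \left(-65\right) 3328 = -216320$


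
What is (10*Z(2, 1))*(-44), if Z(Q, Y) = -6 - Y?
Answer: 3080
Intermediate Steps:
(10*Z(2, 1))*(-44) = (10*(-6 - 1*1))*(-44) = (10*(-6 - 1))*(-44) = (10*(-7))*(-44) = -70*(-44) = 3080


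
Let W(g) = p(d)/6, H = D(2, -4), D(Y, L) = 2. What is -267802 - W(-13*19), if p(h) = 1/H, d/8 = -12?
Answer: -3213625/12 ≈ -2.6780e+5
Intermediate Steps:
d = -96 (d = 8*(-12) = -96)
H = 2
p(h) = 1/2
W(g) = 1/12 (W(g) = (1/2)/6 = (1/2)*(1/6) = 1/12)
-267802 - W(-13*19) = -267802 - 1*1/12 = -267802 - 1/12 = -3213625/12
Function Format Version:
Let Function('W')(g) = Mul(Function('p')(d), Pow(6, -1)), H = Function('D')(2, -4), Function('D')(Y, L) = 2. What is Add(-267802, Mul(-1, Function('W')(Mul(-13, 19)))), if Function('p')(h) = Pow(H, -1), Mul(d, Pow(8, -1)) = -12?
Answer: Rational(-3213625, 12) ≈ -2.6780e+5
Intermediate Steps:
d = -96 (d = Mul(8, -12) = -96)
H = 2
Function('p')(h) = Rational(1, 2) (Function('p')(h) = Pow(2, -1) = Rational(1, 2))
Function('W')(g) = Rational(1, 12) (Function('W')(g) = Mul(Rational(1, 2), Pow(6, -1)) = Mul(Rational(1, 2), Rational(1, 6)) = Rational(1, 12))
Add(-267802, Mul(-1, Function('W')(Mul(-13, 19)))) = Add(-267802, Mul(-1, Rational(1, 12))) = Add(-267802, Rational(-1, 12)) = Rational(-3213625, 12)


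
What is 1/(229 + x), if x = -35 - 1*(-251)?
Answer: 1/445 ≈ 0.0022472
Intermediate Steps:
x = 216 (x = -35 + 251 = 216)
1/(229 + x) = 1/(229 + 216) = 1/445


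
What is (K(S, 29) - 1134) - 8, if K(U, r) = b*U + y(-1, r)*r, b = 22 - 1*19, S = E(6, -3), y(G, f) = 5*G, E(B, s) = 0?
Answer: -1287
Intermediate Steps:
S = 0
b = 3 (b = 22 - 19 = 3)
K(U, r) = -5*r + 3*U (K(U, r) = 3*U + (5*(-1))*r = 3*U - 5*r = -5*r + 3*U)
(K(S, 29) - 1134) - 8 = ((-5*29 + 3*0) - 1134) - 8 = ((-145 + 0) - 1134) - 8 = (-145 - 1134) - 8 = -1279 - 8 = -1287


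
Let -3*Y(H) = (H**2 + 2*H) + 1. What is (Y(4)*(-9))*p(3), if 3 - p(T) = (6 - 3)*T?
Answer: -450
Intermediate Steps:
Y(H) = -1/3 - 2*H/3 - H**2/3 (Y(H) = -((H**2 + 2*H) + 1)/3 = -(1 + H**2 + 2*H)/3 = -1/3 - 2*H/3 - H**2/3)
p(T) = 3 - 3*T (p(T) = 3 - (6 - 3)*T = 3 - 3*T)
(Y(4)*(-9))*p(3) = ((-1/3 - 2/3*4 - 1/3*4**2)*(-9))*(3 - 3*3) = ((-1/3 - 8/3 - 1/3*16)*(-9))*(3 - 9) = ((-1/3 - 8/3 - 16/3)*(-9))*(-6) = -25/3*(-9)*(-6) = 75*(-6) = -450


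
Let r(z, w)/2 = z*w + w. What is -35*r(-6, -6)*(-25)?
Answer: 52500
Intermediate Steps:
r(z, w) = 2*w + 2*w*z (r(z, w) = 2*(z*w + w) = 2*(w*z + w) = 2*(w + w*z) = 2*w + 2*w*z)
-35*r(-6, -6)*(-25) = -70*(-6)*(1 - 6)*(-25) = -70*(-6)*(-5)*(-25) = -35*60*(-25) = -2100*(-25) = 52500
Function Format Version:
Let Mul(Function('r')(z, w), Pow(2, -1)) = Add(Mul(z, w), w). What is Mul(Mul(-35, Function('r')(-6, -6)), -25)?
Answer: 52500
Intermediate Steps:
Function('r')(z, w) = Add(Mul(2, w), Mul(2, w, z)) (Function('r')(z, w) = Mul(2, Add(Mul(z, w), w)) = Mul(2, Add(Mul(w, z), w)) = Mul(2, Add(w, Mul(w, z))) = Add(Mul(2, w), Mul(2, w, z)))
Mul(Mul(-35, Function('r')(-6, -6)), -25) = Mul(Mul(-35, Mul(2, -6, Add(1, -6))), -25) = Mul(Mul(-35, Mul(2, -6, -5)), -25) = Mul(Mul(-35, 60), -25) = Mul(-2100, -25) = 52500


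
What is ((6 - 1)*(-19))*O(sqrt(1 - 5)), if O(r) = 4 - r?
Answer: -380 + 190*I ≈ -380.0 + 190.0*I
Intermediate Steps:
((6 - 1)*(-19))*O(sqrt(1 - 5)) = ((6 - 1)*(-19))*(4 - sqrt(1 - 5)) = (5*(-19))*(4 - sqrt(-4)) = -95*(4 - 2*I) = -380 + 190*I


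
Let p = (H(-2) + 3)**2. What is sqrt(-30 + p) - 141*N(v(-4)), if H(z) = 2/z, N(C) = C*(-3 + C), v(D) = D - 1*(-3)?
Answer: -564 + I*sqrt(26) ≈ -564.0 + 5.099*I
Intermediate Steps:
v(D) = 3 + D (v(D) = D + 3 = 3 + D)
p = 4 (p = (2/(-2) + 3)**2 = (2*(-1/2) + 3)**2 = (-1 + 3)**2 = 2**2 = 4)
sqrt(-30 + p) - 141*N(v(-4)) = sqrt(-30 + 4) - 141*(3 - 4)*(-3 + (3 - 4)) = sqrt(-26) - (-141)*(-3 - 1) = I*sqrt(26) - (-141)*(-4) = I*sqrt(26) - 141*4 = I*sqrt(26) - 564 = -564 + I*sqrt(26)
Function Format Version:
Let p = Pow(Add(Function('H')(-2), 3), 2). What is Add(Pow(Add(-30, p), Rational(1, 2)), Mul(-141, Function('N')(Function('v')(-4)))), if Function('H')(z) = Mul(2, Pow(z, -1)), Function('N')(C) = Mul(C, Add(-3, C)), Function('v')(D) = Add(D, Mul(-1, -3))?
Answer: Add(-564, Mul(I, Pow(26, Rational(1, 2)))) ≈ Add(-564.00, Mul(5.0990, I))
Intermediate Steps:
Function('v')(D) = Add(3, D) (Function('v')(D) = Add(D, 3) = Add(3, D))
p = 4 (p = Pow(Add(Mul(2, Pow(-2, -1)), 3), 2) = Pow(Add(Mul(2, Rational(-1, 2)), 3), 2) = Pow(Add(-1, 3), 2) = Pow(2, 2) = 4)
Add(Pow(Add(-30, p), Rational(1, 2)), Mul(-141, Function('N')(Function('v')(-4)))) = Add(Pow(Add(-30, 4), Rational(1, 2)), Mul(-141, Mul(Add(3, -4), Add(-3, Add(3, -4))))) = Add(Pow(-26, Rational(1, 2)), Mul(-141, Mul(-1, Add(-3, -1)))) = Add(Mul(I, Pow(26, Rational(1, 2))), Mul(-141, Mul(-1, -4))) = Add(Mul(I, Pow(26, Rational(1, 2))), Mul(-141, 4)) = Add(Mul(I, Pow(26, Rational(1, 2))), -564) = Add(-564, Mul(I, Pow(26, Rational(1, 2))))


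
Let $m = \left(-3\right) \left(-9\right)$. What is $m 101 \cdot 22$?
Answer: $59994$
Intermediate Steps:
$m = 27$
$m 101 \cdot 22 = 27 \cdot 101 \cdot 22 = 2727 \cdot 22 = 59994$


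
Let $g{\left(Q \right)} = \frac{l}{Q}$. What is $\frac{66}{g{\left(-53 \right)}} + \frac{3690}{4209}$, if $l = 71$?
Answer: $- \frac{4820364}{99613} \approx -48.391$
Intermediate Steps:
$g{\left(Q \right)} = \frac{71}{Q}$
$\frac{66}{g{\left(-53 \right)}} + \frac{3690}{4209} = \frac{66}{71 \frac{1}{-53}} + \frac{3690}{4209} = \frac{66}{71 \left(- \frac{1}{53}\right)} + 3690 \cdot \frac{1}{4209} = \frac{66}{- \frac{71}{53}} + \frac{1230}{1403} = 66 \left(- \frac{53}{71}\right) + \frac{1230}{1403} = - \frac{3498}{71} + \frac{1230}{1403} = - \frac{4820364}{99613}$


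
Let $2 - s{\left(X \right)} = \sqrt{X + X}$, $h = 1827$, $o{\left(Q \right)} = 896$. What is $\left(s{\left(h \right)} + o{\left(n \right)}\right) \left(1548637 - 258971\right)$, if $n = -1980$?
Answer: $1158120068 - 3868998 \sqrt{406} \approx 1.0802 \cdot 10^{9}$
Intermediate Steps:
$s{\left(X \right)} = 2 - \sqrt{2} \sqrt{X}$ ($s{\left(X \right)} = 2 - \sqrt{X + X} = 2 - \sqrt{2 X} = 2 - \sqrt{2} \sqrt{X}$)
$\left(s{\left(h \right)} + o{\left(n \right)}\right) \left(1548637 - 258971\right) = \left(\left(2 - \sqrt{2} \sqrt{1827}\right) + 896\right) \left(1548637 - 258971\right) = \left(\left(2 - \sqrt{2} \cdot 3 \sqrt{203}\right) + 896\right) 1289666 = \left(\left(2 - 3 \sqrt{406}\right) + 896\right) 1289666 = \left(898 - 3 \sqrt{406}\right) 1289666 = 1158120068 - 3868998 \sqrt{406}$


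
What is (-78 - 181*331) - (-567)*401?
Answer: 167378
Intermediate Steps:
(-78 - 181*331) - (-567)*401 = (-78 - 59911) - 1*(-227367) = -59989 + 227367 = 167378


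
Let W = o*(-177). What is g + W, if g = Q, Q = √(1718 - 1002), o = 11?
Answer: -1947 + 2*√179 ≈ -1920.2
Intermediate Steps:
Q = 2*√179 (Q = √716 = 2*√179 ≈ 26.758)
W = -1947 (W = 11*(-177) = -1947)
g = 2*√179 ≈ 26.758
g + W = 2*√179 - 1947 = -1947 + 2*√179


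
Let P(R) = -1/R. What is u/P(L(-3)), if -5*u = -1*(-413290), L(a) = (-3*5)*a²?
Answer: -11158830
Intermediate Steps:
L(a) = -15*a²
u = -82658 (u = -(-1)*(-413290)/5 = -⅕*413290 = -82658)
u/P(L(-3)) = -82658*15*(-3)² = -82658/((-1/((-15*9)))) = -82658/((-1/(-135))) = -82658/((-1*(-1/135))) = -82658/1/135 = -82658*135 = -11158830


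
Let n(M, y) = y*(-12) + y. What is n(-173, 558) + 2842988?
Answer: 2836850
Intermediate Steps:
n(M, y) = -11*y (n(M, y) = -12*y + y = -11*y)
n(-173, 558) + 2842988 = -11*558 + 2842988 = -6138 + 2842988 = 2836850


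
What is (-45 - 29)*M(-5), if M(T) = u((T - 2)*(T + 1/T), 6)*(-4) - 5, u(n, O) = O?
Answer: 2146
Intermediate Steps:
M(T) = -29 (M(T) = 6*(-4) - 5 = -24 - 5 = -29)
(-45 - 29)*M(-5) = (-45 - 29)*(-29) = -74*(-29) = 2146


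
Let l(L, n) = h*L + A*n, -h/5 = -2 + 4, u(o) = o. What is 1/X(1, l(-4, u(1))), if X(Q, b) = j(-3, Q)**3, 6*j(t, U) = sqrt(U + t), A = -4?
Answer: 54*I*sqrt(2) ≈ 76.368*I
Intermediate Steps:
j(t, U) = sqrt(U + t)/6
h = -10 (h = -5*(-2 + 4) = -5*2 = -10)
l(L, n) = -10*L - 4*n
X(Q, b) = (-3 + Q)**(3/2)/216 (X(Q, b) = (sqrt(Q - 3)/6)**3 = (sqrt(-3 + Q)/6)**3 = (-3 + Q)**(3/2)/216)
1/X(1, l(-4, u(1))) = 1/((-3 + 1)**(3/2)/216) = 1/((-2)**(3/2)/216) = 1/((-2*I*sqrt(2))/216) = 1/(-I*sqrt(2)/108) = 54*I*sqrt(2)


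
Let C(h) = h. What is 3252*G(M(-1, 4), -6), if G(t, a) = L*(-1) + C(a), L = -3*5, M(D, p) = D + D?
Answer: 29268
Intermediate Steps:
M(D, p) = 2*D
L = -15
G(t, a) = 15 + a (G(t, a) = -15*(-1) + a = 15 + a)
3252*G(M(-1, 4), -6) = 3252*(15 - 6) = 3252*9 = 29268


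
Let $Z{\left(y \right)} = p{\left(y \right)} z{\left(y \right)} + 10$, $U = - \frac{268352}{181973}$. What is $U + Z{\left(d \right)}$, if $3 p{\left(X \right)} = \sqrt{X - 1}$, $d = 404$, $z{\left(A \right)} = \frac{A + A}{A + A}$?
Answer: $\frac{1551378}{181973} + \frac{\sqrt{403}}{3} \approx 15.217$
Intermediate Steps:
$z{\left(A \right)} = 1$ ($z{\left(A \right)} = \frac{2 A}{2 A} = 2 A \frac{1}{2 A} = 1$)
$p{\left(X \right)} = \frac{\sqrt{-1 + X}}{3}$ ($p{\left(X \right)} = \frac{\sqrt{X - 1}}{3} = \frac{\sqrt{-1 + X}}{3}$)
$U = - \frac{268352}{181973}$ ($U = \left(-268352\right) \frac{1}{181973} = - \frac{268352}{181973} \approx -1.4747$)
$Z{\left(y \right)} = 10 + \frac{\sqrt{-1 + y}}{3}$ ($Z{\left(y \right)} = \frac{\sqrt{-1 + y}}{3} \cdot 1 + 10 = \frac{\sqrt{-1 + y}}{3} + 10 = 10 + \frac{\sqrt{-1 + y}}{3}$)
$U + Z{\left(d \right)} = - \frac{268352}{181973} + \left(10 + \frac{\sqrt{-1 + 404}}{3}\right) = - \frac{268352}{181973} + \left(10 + \frac{\sqrt{403}}{3}\right) = \frac{1551378}{181973} + \frac{\sqrt{403}}{3}$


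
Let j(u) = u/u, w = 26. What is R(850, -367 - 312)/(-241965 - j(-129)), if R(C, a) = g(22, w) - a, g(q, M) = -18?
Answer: -661/241966 ≈ -0.0027318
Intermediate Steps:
R(C, a) = -18 - a
j(u) = 1
R(850, -367 - 312)/(-241965 - j(-129)) = (-18 - (-367 - 312))/(-241965 - 1*1) = (-18 - 1*(-679))/(-241965 - 1) = (-18 + 679)/(-241966) = 661*(-1/241966) = -661/241966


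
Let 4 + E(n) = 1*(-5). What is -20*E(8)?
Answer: 180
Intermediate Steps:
E(n) = -9 (E(n) = -4 + 1*(-5) = -4 - 5 = -9)
-20*E(8) = -20*(-9) = 180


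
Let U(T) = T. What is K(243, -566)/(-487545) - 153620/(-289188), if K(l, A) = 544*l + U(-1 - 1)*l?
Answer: 3067405681/11749346955 ≈ 0.26107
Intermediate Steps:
K(l, A) = 542*l (K(l, A) = 544*l + (-1 - 1)*l = 544*l - 2*l = 542*l)
K(243, -566)/(-487545) - 153620/(-289188) = (542*243)/(-487545) - 153620/(-289188) = 131706*(-1/487545) - 153620*(-1/289188) = -43902/162515 + 38405/72297 = 3067405681/11749346955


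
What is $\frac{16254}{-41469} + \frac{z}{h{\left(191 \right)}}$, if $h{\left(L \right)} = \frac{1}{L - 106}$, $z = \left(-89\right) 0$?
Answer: $- \frac{5418}{13823} \approx -0.39196$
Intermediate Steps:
$z = 0$
$h{\left(L \right)} = \frac{1}{-106 + L}$
$\frac{16254}{-41469} + \frac{z}{h{\left(191 \right)}} = \frac{16254}{-41469} + \frac{0}{\frac{1}{-106 + 191}} = 16254 \left(- \frac{1}{41469}\right) + \frac{0}{\frac{1}{85}} = - \frac{5418}{13823} + 0 \frac{1}{\frac{1}{85}} = - \frac{5418}{13823} + 0 \cdot 85 = - \frac{5418}{13823} + 0 = - \frac{5418}{13823}$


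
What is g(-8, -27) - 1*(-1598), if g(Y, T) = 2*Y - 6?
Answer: 1576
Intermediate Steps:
g(Y, T) = -6 + 2*Y
g(-8, -27) - 1*(-1598) = (-6 + 2*(-8)) - 1*(-1598) = (-6 - 16) + 1598 = -22 + 1598 = 1576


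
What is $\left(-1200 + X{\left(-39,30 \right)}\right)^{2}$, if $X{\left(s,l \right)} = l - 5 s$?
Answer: $950625$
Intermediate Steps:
$\left(-1200 + X{\left(-39,30 \right)}\right)^{2} = \left(-1200 + \left(30 - -195\right)\right)^{2} = \left(-1200 + \left(30 + 195\right)\right)^{2} = \left(-1200 + 225\right)^{2} = \left(-975\right)^{2} = 950625$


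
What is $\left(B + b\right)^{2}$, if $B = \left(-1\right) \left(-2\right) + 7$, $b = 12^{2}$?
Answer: $23409$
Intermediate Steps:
$b = 144$
$B = 9$ ($B = 2 + 7 = 9$)
$\left(B + b\right)^{2} = \left(9 + 144\right)^{2} = 153^{2} = 23409$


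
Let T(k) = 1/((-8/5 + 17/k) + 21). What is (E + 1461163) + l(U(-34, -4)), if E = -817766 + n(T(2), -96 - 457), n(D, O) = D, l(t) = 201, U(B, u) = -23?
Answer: 179563852/279 ≈ 6.4360e+5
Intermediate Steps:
T(k) = 1/(97/5 + 17/k) (T(k) = 1/((-8*⅕ + 17/k) + 21) = 1/((-8/5 + 17/k) + 21) = 1/(97/5 + 17/k))
E = -228156704/279 (E = -817766 + 5*2/(85 + 97*2) = -817766 + 5*2/(85 + 194) = -817766 + 5*2/279 = -817766 + 5*2*(1/279) = -817766 + 10/279 = -228156704/279 ≈ -8.1777e+5)
(E + 1461163) + l(U(-34, -4)) = (-228156704/279 + 1461163) + 201 = 179507773/279 + 201 = 179563852/279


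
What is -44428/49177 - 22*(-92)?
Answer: 99489820/49177 ≈ 2023.1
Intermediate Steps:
-44428/49177 - 22*(-92) = -44428*1/49177 + 2024 = -44428/49177 + 2024 = 99489820/49177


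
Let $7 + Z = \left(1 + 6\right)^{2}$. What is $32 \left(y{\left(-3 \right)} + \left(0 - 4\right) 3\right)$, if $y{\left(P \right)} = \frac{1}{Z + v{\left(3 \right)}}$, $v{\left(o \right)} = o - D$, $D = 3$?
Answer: $- \frac{8048}{21} \approx -383.24$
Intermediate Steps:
$Z = 42$ ($Z = -7 + \left(1 + 6\right)^{2} = -7 + 7^{2} = -7 + 49 = 42$)
$v{\left(o \right)} = -3 + o$ ($v{\left(o \right)} = o - 3 = -3 + o$)
$y{\left(P \right)} = \frac{1}{42}$ ($y{\left(P \right)} = \frac{1}{42 + \left(-3 + 3\right)} = \frac{1}{42 + 0} = \frac{1}{42}$)
$32 \left(y{\left(-3 \right)} + \left(0 - 4\right) 3\right) = 32 \left(\frac{1}{42} + \left(0 - 4\right) 3\right) = 32 \left(\frac{1}{42} - 12\right) = 32 \left(- \frac{503}{42}\right) = - \frac{8048}{21}$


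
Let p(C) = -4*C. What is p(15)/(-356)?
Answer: 15/89 ≈ 0.16854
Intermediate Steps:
p(15)/(-356) = -4*15/(-356) = -60*(-1/356) = 15/89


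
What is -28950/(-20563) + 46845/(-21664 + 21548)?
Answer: -959915535/2385308 ≈ -402.43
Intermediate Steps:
-28950/(-20563) + 46845/(-21664 + 21548) = -28950*(-1/20563) + 46845/(-116) = 28950/20563 + 46845*(-1/116) = 28950/20563 - 46845/116 = -959915535/2385308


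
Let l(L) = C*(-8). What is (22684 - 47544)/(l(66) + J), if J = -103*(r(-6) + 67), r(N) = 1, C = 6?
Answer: 6215/1763 ≈ 3.5252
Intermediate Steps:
l(L) = -48 (l(L) = 6*(-8) = -48)
J = -7004 (J = -103*(1 + 67) = -103*68 = -7004)
(22684 - 47544)/(l(66) + J) = (22684 - 47544)/(-48 - 7004) = -24860/(-7052) = -24860*(-1/7052) = 6215/1763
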